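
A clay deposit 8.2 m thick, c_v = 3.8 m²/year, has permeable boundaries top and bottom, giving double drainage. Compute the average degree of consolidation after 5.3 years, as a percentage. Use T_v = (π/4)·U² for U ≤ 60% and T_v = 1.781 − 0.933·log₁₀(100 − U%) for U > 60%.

Drainage path length: H_d = H/2 = 4.1 m (double drainage).
T_v = c_v·t/H_d² = 3.8×5.3/4.1² = 1.1981.
T_v = 1.1981 corresponds to the U > 60% branch:
U = 1 − 10^((1.781 − T_v)/0.933)/100 = 0.9579

U ≈ 95.8 %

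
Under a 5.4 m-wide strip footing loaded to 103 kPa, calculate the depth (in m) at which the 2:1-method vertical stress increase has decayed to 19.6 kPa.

2:1 spreading — at depth z the loaded area has grown by z in each plan dimension:
qB/(B+z) = Δσ_z ⇒ z = qB/Δσ_z − B = 103×5.4/19.6 − 5.4 = 22.98 m

z ≈ 23 m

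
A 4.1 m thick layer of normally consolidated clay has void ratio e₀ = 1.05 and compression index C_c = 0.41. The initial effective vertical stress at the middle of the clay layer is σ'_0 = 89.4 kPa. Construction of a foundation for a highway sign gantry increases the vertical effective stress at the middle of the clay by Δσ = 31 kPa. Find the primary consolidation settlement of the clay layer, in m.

Final effective stress: σ'_f = σ'_0 + Δσ = 89.4 + 31 = 120.4 kPa.
Normally consolidated clay, so the full stress increment lies on the virgin compression line:
S_c = C_c·H/(1+e₀)·log₁₀(σ'_f/σ'_0) = 0.41×4.1/(1+1.05)×log₁₀(120.4/89.4)
    = 0.82 × 0.12929 = 0.106 m

S_c ≈ 0.106 m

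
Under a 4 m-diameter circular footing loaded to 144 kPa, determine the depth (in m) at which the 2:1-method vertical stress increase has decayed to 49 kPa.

2:1 spreading — at depth z the loaded area has grown by z in each plan dimension:
qD²/(D+z)² = Δσ_z ⇒ z = D(√(q/Δσ_z) − 1) = 4×(√(144/49) − 1) = 2.857 m

z ≈ 2.86 m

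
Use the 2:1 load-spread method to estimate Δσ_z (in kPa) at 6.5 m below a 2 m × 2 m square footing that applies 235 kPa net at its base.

Δσ_z ≈ 13 kPa

By the 2:1 method the load spreads at 1 horizontal : 2 vertical, so at depth z the loaded area has grown by z in each plan dimension:
Δσ = qBL/((B+z)(L+z)) = 235×2×2/((2+6.5)(2+6.5)) = 13.01 kPa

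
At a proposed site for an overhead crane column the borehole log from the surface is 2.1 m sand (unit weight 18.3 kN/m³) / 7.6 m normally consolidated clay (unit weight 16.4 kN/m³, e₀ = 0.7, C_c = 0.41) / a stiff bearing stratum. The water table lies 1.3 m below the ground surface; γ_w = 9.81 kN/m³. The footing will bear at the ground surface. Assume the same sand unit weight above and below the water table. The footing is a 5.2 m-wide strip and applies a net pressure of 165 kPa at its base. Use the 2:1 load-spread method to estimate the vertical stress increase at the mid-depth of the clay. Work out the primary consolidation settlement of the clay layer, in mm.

Mid-depth of clay below the ground surface: z = 2.1 + 7.6/2 = 5.9 m.
Total vertical stress at mid-clay: σ_v = 18.3×2.1 + 16.4×3.8 = 100.75 kPa.
Pore pressure: u = 9.81×(5.9 − 1.3) = 45.126 kPa.
Initial effective stress: σ'_0 = σ_v − u = 100.75 − 45.126 = 55.624 kPa.
Stress increase at mid-clay by the 2:1 spreading method:
Δσ = qB/(B+z) = 165×5.2/(5.2+5.9) = 77.297 kPa
Final effective stress: σ'_f = σ'_0 + Δσ = 55.624 + 77.297 = 132.92 kPa.
Normally consolidated clay, so the full stress increment lies on the virgin compression line:
S_c = C_c·H/(1+e₀)·log₁₀(σ'_f/σ'_0) = 0.41×7.6/(1+0.7)×log₁₀(132.92/55.624)
    = 1.8329 × 0.37833 = 0.6934 m

S_c ≈ 693 mm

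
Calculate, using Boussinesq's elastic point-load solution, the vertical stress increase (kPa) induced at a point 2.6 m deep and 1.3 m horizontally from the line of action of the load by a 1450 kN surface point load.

Δσ_z ≈ 58.6 kPa

Boussinesq vertical stress below a point load on an elastic half-space:
Δσ_z = 3P/(2πz²) · [1 + (r/z)²]^(−5/2)
r/z = 1.3/2.6 = 0.5; [1+(r/z)²]^(−5/2) = 0.57243.
Δσ_z = 3×1450/(2π×2.6²) × 0.57243 = 102.41 × 0.57243 = 58.62 kPa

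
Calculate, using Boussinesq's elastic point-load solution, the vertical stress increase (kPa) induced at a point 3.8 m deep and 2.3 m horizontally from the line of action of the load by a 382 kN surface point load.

Δσ_z ≈ 5.79 kPa

Boussinesq vertical stress below a point load on an elastic half-space:
Δσ_z = 3P/(2πz²) · [1 + (r/z)²]^(−5/2)
r/z = 2.3/3.8 = 0.60526; [1+(r/z)²]^(−5/2) = 0.45825.
Δσ_z = 3×382/(2π×3.8²) × 0.45825 = 12.631 × 0.45825 = 5.788 kPa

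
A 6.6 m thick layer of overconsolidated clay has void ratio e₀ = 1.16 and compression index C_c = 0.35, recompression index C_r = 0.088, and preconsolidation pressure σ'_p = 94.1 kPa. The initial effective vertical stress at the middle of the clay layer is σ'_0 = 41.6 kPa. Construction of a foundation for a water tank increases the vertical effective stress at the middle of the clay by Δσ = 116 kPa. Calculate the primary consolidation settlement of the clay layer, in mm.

Final effective stress: σ'_f = 41.6 + 116 = 157.6 kPa.
σ'_f = 157.6 > σ'_p = 94.1 kPa, so the stress path crosses the preconsolidation pressure — recompression up to σ'_p, then virgin compression beyond:
S_c = H/(1+e₀)·[C_r·log₁₀(σ'_p/σ'_0) + C_c·log₁₀(σ'_f/σ'_p)]
    = 6.6/2.16 × [0.088×log₁₀(94.1/41.6) + 0.35×log₁₀(157.6/94.1)]
    = 3.0556 × [0.031196 + 0.078388] = 0.3348 m

S_c ≈ 335 mm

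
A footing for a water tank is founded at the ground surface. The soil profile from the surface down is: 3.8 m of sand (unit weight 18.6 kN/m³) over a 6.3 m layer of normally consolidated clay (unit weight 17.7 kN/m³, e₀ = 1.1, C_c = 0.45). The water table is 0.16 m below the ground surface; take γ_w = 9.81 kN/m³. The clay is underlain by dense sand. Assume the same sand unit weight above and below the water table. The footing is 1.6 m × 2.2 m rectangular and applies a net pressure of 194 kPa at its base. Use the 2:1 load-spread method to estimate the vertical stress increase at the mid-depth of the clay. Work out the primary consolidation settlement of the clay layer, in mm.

Mid-depth of clay below the ground surface: z = 3.8 + 6.3/2 = 6.95 m.
Total vertical stress at mid-clay: σ_v = 18.6×3.8 + 17.7×3.15 = 126.44 kPa.
Pore pressure: u = 9.81×(6.95 − 0.16) = 66.61 kPa.
Initial effective stress: σ'_0 = σ_v − u = 126.44 − 66.61 = 59.83 kPa.
Stress increase at mid-clay by the 2:1 spreading method:
Δσ = qBL/((B+z)(L+z)) = 194×1.6×2.2/((1.6+6.95)(2.2+6.95)) = 8.7289 kPa
Final effective stress: σ'_f = σ'_0 + Δσ = 59.83 + 8.7289 = 68.559 kPa.
Normally consolidated clay, so the full stress increment lies on the virgin compression line:
S_c = C_c·H/(1+e₀)·log₁₀(σ'_f/σ'_0) = 0.45×6.3/(1+1.1)×log₁₀(68.559/59.83)
    = 1.35 × 0.059145 = 0.07985 m

S_c ≈ 79.8 mm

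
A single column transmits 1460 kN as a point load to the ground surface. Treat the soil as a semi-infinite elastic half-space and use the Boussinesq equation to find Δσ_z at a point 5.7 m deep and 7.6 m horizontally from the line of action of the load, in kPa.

Boussinesq vertical stress below a point load on an elastic half-space:
Δσ_z = 3P/(2πz²) · [1 + (r/z)²]^(−5/2)
r/z = 7.6/5.7 = 1.3333; [1+(r/z)²]^(−5/2) = 0.07776.
Δσ_z = 3×1460/(2π×5.7²) × 0.07776 = 21.456 × 0.07776 = 1.668 kPa

Δσ_z ≈ 1.67 kPa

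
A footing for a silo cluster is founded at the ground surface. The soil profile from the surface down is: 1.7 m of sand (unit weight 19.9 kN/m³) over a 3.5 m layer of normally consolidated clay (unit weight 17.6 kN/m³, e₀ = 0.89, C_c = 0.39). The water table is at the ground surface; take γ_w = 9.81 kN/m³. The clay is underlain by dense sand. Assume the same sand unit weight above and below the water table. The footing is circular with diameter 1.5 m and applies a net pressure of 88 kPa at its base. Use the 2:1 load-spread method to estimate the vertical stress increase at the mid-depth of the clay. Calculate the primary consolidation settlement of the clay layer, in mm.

S_c ≈ 73.1 mm

Mid-depth of clay below the ground surface: z = 1.7 + 3.5/2 = 3.45 m.
Total vertical stress at mid-clay: σ_v = 19.9×1.7 + 17.6×1.75 = 64.63 kPa.
Pore pressure: u = 9.81×(3.45 − 0) = 33.845 kPa.
Initial effective stress: σ'_0 = σ_v − u = 64.63 − 33.845 = 30.785 kPa.
Stress increase at mid-clay by the 2:1 spreading method:
Δσ ≈ qD²/(D+z)² = 88×1.5²/(1.5+3.45)² = 8.0808 kPa
Final effective stress: σ'_f = σ'_0 + Δσ = 30.785 + 8.0808 = 38.866 kPa.
Normally consolidated clay, so the full stress increment lies on the virgin compression line:
S_c = C_c·H/(1+e₀)·log₁₀(σ'_f/σ'_0) = 0.39×3.5/(1+0.89)×log₁₀(38.866/30.785)
    = 0.72222 × 0.10123 = 0.07311 m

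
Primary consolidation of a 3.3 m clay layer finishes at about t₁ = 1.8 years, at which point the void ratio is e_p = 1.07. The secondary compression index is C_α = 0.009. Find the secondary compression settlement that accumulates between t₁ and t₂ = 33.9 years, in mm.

S_s ≈ 18.3 mm

Secondary compression: S_s = C_α·H/(1+e_p)·log₁₀(t₂/t₁)
S_s = 0.009×3.3/(1+1.07)×log₁₀(33.9/1.8)
    = 0.01435 × 1.275 = 0.01829 m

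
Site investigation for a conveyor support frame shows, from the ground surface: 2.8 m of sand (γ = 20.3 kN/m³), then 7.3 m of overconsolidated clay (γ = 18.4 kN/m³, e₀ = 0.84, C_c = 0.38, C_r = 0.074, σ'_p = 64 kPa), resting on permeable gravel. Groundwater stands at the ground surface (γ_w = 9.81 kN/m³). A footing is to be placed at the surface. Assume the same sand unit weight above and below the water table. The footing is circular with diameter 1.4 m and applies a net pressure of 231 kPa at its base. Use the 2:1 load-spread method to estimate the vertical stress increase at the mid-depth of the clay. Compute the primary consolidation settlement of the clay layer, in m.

S_c ≈ 0.0471 m

Mid-depth of clay below the ground surface: z = 2.8 + 7.3/2 = 6.45 m.
Total vertical stress at mid-clay: σ_v = 20.3×2.8 + 18.4×3.65 = 124 kPa.
Pore pressure: u = 9.81×(6.45 − 0) = 63.275 kPa.
Initial effective stress: σ'_0 = σ_v − u = 124 − 63.275 = 60.725 kPa.
Stress increase at mid-clay by the 2:1 spreading method:
Δσ ≈ qD²/(D+z)² = 231×1.4²/(1.4+6.45)² = 7.3473 kPa
Final effective stress: σ'_f = 60.725 + 7.3473 = 68.072 kPa.
σ'_f = 68.072 > σ'_p = 64 kPa, so the stress path crosses the preconsolidation pressure — recompression up to σ'_p, then virgin compression beyond:
S_c = H/(1+e₀)·[C_r·log₁₀(σ'_p/σ'_0) + C_c·log₁₀(σ'_f/σ'_p)]
    = 7.3/1.84 × [0.074×log₁₀(64/60.725) + 0.38×log₁₀(68.072/64)]
    = 3.9674 × [0.0016881 + 0.01018] = 0.04709 m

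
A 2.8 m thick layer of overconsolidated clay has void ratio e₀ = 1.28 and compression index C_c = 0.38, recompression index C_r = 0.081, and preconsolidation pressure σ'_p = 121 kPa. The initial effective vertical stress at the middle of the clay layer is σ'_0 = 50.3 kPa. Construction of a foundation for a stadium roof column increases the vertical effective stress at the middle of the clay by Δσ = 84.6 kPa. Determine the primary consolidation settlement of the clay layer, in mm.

S_c ≈ 60 mm

Final effective stress: σ'_f = 50.3 + 84.6 = 134.9 kPa.
σ'_f = 134.9 > σ'_p = 121 kPa, so the stress path crosses the preconsolidation pressure — recompression up to σ'_p, then virgin compression beyond:
S_c = H/(1+e₀)·[C_r·log₁₀(σ'_p/σ'_0) + C_c·log₁₀(σ'_f/σ'_p)]
    = 2.8/2.28 × [0.081×log₁₀(121/50.3) + 0.38×log₁₀(134.9/121)]
    = 1.2281 × [0.030879 + 0.017946] = 0.05996 m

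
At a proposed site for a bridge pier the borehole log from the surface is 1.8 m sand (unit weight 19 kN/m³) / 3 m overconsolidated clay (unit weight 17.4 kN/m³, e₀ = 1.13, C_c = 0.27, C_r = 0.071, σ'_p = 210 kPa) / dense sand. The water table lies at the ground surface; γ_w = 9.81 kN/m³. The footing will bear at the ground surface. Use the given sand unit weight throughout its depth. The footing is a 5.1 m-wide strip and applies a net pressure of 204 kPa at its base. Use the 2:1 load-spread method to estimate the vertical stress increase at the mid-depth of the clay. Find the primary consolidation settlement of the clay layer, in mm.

Mid-depth of clay below the ground surface: z = 1.8 + 3/2 = 3.3 m.
Total vertical stress at mid-clay: σ_v = 19×1.8 + 17.4×1.5 = 60.3 kPa.
Pore pressure: u = 9.81×(3.3 − 0) = 32.373 kPa.
Initial effective stress: σ'_0 = σ_v − u = 60.3 − 32.373 = 27.927 kPa.
Stress increase at mid-clay by the 2:1 spreading method:
Δσ = qB/(B+z) = 204×5.1/(5.1+3.3) = 123.86 kPa
Final effective stress: σ'_f = 27.927 + 123.86 = 151.79 kPa.
σ'_f = 151.79 ≤ σ'_p = 210 kPa, so the clay remains overconsolidated and only the recompression index applies:
S_c = C_r·H/(1+e₀)·log₁₀(σ'_f/σ'_0) = 0.071×3/2.13×log₁₀(151.79/27.927)
    = 0.1 × 0.73522 = 0.07352 m

S_c ≈ 73.5 mm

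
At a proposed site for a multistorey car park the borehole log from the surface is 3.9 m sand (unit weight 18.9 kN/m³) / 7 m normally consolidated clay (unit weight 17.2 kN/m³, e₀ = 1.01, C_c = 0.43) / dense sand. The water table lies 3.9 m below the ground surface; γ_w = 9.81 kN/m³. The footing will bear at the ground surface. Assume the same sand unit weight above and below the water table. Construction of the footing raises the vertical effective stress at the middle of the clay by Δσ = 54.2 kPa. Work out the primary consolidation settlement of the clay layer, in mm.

S_c ≈ 283 mm

Mid-depth of clay below the ground surface: z = 3.9 + 7/2 = 7.4 m.
Total vertical stress at mid-clay: σ_v = 18.9×3.9 + 17.2×3.5 = 133.91 kPa.
Pore pressure: u = 9.81×(7.4 − 3.9) = 34.335 kPa.
Initial effective stress: σ'_0 = σ_v − u = 133.91 − 34.335 = 99.575 kPa.
Final effective stress: σ'_f = σ'_0 + Δσ = 99.575 + 54.2 = 153.78 kPa.
Normally consolidated clay, so the full stress increment lies on the virgin compression line:
S_c = C_c·H/(1+e₀)·log₁₀(σ'_f/σ'_0) = 0.43×7/(1+1.01)×log₁₀(153.78/99.575)
    = 1.4975 × 0.18875 = 0.2827 m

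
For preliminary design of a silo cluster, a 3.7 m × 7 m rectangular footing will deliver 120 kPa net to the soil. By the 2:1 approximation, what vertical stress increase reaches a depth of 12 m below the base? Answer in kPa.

By the 2:1 method the load spreads at 1 horizontal : 2 vertical, so at depth z the loaded area has grown by z in each plan dimension:
Δσ = qBL/((B+z)(L+z)) = 120×3.7×7/((3.7+12)(7+12)) = 10.419 kPa

Δσ_z ≈ 10.4 kPa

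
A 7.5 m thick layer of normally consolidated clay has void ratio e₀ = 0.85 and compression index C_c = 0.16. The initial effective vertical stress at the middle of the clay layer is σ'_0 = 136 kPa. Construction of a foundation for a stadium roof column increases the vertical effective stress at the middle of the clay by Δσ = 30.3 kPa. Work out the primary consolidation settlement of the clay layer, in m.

S_c ≈ 0.0567 m

Final effective stress: σ'_f = σ'_0 + Δσ = 136 + 30.3 = 166.3 kPa.
Normally consolidated clay, so the full stress increment lies on the virgin compression line:
S_c = C_c·H/(1+e₀)·log₁₀(σ'_f/σ'_0) = 0.16×7.5/(1+0.85)×log₁₀(166.3/136)
    = 0.64865 × 0.087353 = 0.05666 m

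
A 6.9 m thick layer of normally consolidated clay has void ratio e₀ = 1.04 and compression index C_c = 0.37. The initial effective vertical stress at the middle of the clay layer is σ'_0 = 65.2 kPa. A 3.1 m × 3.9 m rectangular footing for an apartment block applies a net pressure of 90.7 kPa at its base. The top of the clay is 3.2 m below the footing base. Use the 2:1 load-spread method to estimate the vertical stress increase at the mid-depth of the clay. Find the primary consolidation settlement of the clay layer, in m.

Mid-depth of clay below the footing base: z = 3.2 + 6.9/2 = 6.65 m.
Stress increase at mid-clay by the 2:1 spreading method:
Δσ = qBL/((B+z)(L+z)) = 90.7×3.1×3.9/((3.1+6.65)(3.9+6.65)) = 10.66 kPa
Final effective stress: σ'_f = σ'_0 + Δσ = 65.2 + 10.66 = 75.86 kPa.
Normally consolidated clay, so the full stress increment lies on the virgin compression line:
S_c = C_c·H/(1+e₀)·log₁₀(σ'_f/σ'_0) = 0.37×6.9/(1+1.04)×log₁₀(75.86/65.2)
    = 1.2515 × 0.065765 = 0.0823 m

S_c ≈ 0.0823 m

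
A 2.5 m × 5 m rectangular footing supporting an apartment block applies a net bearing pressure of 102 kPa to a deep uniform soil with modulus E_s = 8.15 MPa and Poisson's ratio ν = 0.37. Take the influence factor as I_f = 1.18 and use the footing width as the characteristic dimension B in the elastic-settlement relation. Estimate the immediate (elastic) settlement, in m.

S_e ≈ 0.0319 m

Immediate (elastic) settlement: S_e = q·B·(1−ν²)/E_s · I_f.
E_s = 8.15 MPa = 8150 kPa.
S_e = 102 × 2.5 × (1 − 0.37²) / 8150 × 1.18
    = 102 × 2.5 × 0.8631 / 8150 × 1.18
    = 0.03187 m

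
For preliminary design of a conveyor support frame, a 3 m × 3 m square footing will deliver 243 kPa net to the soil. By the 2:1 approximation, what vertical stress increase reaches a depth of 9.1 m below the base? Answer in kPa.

By the 2:1 method the load spreads at 1 horizontal : 2 vertical, so at depth z the loaded area has grown by z in each plan dimension:
Δσ = qBL/((B+z)(L+z)) = 243×3×3/((3+9.1)(3+9.1)) = 14.938 kPa

Δσ_z ≈ 14.9 kPa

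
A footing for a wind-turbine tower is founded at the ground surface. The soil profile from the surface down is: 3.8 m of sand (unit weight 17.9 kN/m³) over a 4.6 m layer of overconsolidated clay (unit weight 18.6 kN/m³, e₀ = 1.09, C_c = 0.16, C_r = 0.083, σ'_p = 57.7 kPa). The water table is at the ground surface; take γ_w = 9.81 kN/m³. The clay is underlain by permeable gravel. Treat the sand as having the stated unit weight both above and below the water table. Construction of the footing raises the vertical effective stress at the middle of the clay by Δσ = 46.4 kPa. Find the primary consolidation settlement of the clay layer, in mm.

Mid-depth of clay below the ground surface: z = 3.8 + 4.6/2 = 6.1 m.
Total vertical stress at mid-clay: σ_v = 17.9×3.8 + 18.6×2.3 = 110.8 kPa.
Pore pressure: u = 9.81×(6.1 − 0) = 59.841 kPa.
Initial effective stress: σ'_0 = σ_v − u = 110.8 − 59.841 = 50.959 kPa.
Final effective stress: σ'_f = 50.959 + 46.4 = 97.359 kPa.
σ'_f = 97.359 > σ'_p = 57.7 kPa, so the stress path crosses the preconsolidation pressure — recompression up to σ'_p, then virgin compression beyond:
S_c = H/(1+e₀)·[C_r·log₁₀(σ'_p/σ'_0) + C_c·log₁₀(σ'_f/σ'_p)]
    = 4.6/2.09 × [0.083×log₁₀(57.7/50.959) + 0.16×log₁₀(97.359/57.7)]
    = 2.201 × [0.0044783 + 0.036352] = 0.08987 m

S_c ≈ 89.9 mm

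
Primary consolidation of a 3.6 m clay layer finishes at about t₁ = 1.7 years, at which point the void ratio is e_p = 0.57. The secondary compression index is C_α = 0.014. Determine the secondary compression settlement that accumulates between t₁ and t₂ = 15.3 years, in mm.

Secondary compression: S_s = C_α·H/(1+e_p)·log₁₀(t₂/t₁)
S_s = 0.014×3.6/(1+0.57)×log₁₀(15.3/1.7)
    = 0.0321 × 0.9542 = 0.03063 m

S_s ≈ 30.6 mm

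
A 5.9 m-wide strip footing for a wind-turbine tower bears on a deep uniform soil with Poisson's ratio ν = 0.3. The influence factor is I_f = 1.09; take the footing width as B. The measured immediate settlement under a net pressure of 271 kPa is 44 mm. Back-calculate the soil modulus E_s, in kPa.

E_s ≈ 36000 kPa

S_e = q·B·(1−ν²)/E_s · I_f  ⇒  E_s = q·B·(1−ν²)·I_f / S_e.
E_s = 271 × 5.9 × 0.91 × 1.09 / 0.044 = 36040 kPa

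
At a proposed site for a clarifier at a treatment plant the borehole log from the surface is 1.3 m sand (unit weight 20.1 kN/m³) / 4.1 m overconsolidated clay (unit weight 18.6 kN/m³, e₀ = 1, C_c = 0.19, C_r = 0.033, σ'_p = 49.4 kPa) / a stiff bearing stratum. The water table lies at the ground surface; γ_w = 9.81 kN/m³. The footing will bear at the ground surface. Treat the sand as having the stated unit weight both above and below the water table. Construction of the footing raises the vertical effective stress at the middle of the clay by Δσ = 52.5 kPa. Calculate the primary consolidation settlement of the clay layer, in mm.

S_c ≈ 103 mm

Mid-depth of clay below the ground surface: z = 1.3 + 4.1/2 = 3.35 m.
Total vertical stress at mid-clay: σ_v = 20.1×1.3 + 18.6×2.05 = 64.26 kPa.
Pore pressure: u = 9.81×(3.35 − 0) = 32.864 kPa.
Initial effective stress: σ'_0 = σ_v − u = 64.26 − 32.864 = 31.396 kPa.
Final effective stress: σ'_f = 31.396 + 52.5 = 83.896 kPa.
σ'_f = 83.896 > σ'_p = 49.4 kPa, so the stress path crosses the preconsolidation pressure — recompression up to σ'_p, then virgin compression beyond:
S_c = H/(1+e₀)·[C_r·log₁₀(σ'_p/σ'_0) + C_c·log₁₀(σ'_f/σ'_p)]
    = 4.1/2 × [0.033×log₁₀(49.4/31.396) + 0.19×log₁₀(83.896/49.4)]
    = 2.05 × [0.0064961 + 0.043703] = 0.1029 m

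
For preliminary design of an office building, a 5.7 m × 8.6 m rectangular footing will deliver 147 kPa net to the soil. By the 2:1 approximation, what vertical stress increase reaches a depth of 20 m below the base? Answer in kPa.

By the 2:1 method the load spreads at 1 horizontal : 2 vertical, so at depth z the loaded area has grown by z in each plan dimension:
Δσ = qBL/((B+z)(L+z)) = 147×5.7×8.6/((5.7+20)(8.6+20)) = 9.8037 kPa

Δσ_z ≈ 9.8 kPa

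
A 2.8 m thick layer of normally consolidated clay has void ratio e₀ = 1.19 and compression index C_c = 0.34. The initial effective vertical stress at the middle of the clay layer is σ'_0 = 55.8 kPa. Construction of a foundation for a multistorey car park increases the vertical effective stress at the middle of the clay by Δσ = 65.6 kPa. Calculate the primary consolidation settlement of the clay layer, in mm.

Final effective stress: σ'_f = σ'_0 + Δσ = 55.8 + 65.6 = 121.4 kPa.
Normally consolidated clay, so the full stress increment lies on the virgin compression line:
S_c = C_c·H/(1+e₀)·log₁₀(σ'_f/σ'_0) = 0.34×2.8/(1+1.19)×log₁₀(121.4/55.8)
    = 0.4347 × 0.33758 = 0.1467 m

S_c ≈ 147 mm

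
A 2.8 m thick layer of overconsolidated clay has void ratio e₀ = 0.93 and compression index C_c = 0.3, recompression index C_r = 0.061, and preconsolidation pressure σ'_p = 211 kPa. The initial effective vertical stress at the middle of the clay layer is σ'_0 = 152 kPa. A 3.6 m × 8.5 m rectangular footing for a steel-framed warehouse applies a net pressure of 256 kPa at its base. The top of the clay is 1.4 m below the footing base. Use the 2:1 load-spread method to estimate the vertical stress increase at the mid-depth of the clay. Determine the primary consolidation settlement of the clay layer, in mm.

S_c ≈ 52.3 mm

Mid-depth of clay below the footing base: z = 1.4 + 2.8/2 = 2.8 m.
Stress increase at mid-clay by the 2:1 spreading method:
Δσ = qBL/((B+z)(L+z)) = 256×3.6×8.5/((3.6+2.8)(8.5+2.8)) = 108.32 kPa
Final effective stress: σ'_f = 152 + 108.32 = 260.32 kPa.
σ'_f = 260.32 > σ'_p = 211 kPa, so the stress path crosses the preconsolidation pressure — recompression up to σ'_p, then virgin compression beyond:
S_c = H/(1+e₀)·[C_r·log₁₀(σ'_p/σ'_0) + C_c·log₁₀(σ'_f/σ'_p)]
    = 2.8/1.93 × [0.061×log₁₀(211/152) + 0.3×log₁₀(260.32/211)]
    = 1.4508 × [0.0086888 + 0.027368] = 0.05231 m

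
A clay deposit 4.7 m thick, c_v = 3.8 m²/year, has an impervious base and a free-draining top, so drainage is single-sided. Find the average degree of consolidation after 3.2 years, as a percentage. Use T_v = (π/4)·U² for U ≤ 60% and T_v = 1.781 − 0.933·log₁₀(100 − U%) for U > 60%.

U ≈ 79.2 %

Drainage path length: H_d = H = 4.7 m (single drainage).
T_v = c_v·t/H_d² = 3.8×3.2/4.7² = 0.55048.
T_v = 0.55048 corresponds to the U > 60% branch:
U = 1 − 10^((1.781 − T_v)/0.933)/100 = 0.7916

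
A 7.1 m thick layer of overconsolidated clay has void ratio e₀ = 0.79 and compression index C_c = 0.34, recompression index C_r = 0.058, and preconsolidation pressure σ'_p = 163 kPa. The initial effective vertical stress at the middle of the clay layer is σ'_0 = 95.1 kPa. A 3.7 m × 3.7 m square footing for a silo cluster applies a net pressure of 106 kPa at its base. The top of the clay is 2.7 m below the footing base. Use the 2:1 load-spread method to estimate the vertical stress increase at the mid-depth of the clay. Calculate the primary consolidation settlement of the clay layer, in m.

Mid-depth of clay below the footing base: z = 2.7 + 7.1/2 = 6.25 m.
Stress increase at mid-clay by the 2:1 spreading method:
Δσ = qBL/((B+z)(L+z)) = 106×3.7×3.7/((3.7+6.25)(3.7+6.25)) = 14.658 kPa
Final effective stress: σ'_f = 95.1 + 14.658 = 109.76 kPa.
σ'_f = 109.76 ≤ σ'_p = 163 kPa, so the clay remains overconsolidated and only the recompression index applies:
S_c = C_r·H/(1+e₀)·log₁₀(σ'_f/σ'_0) = 0.058×7.1/1.79×log₁₀(109.76/95.1)
    = 0.23006 × 0.062264 = 0.01432 m

S_c ≈ 0.0143 m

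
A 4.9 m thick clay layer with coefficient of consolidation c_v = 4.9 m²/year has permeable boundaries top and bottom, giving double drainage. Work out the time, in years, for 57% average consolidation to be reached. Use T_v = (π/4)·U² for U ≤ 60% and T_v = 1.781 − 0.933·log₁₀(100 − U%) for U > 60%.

t ≈ 0.313 years

Drainage path length: H_d = H/2 = 2.45 m (double drainage).
U ≤ 60%: T_v = (π/4)·U² = (π/4)×0.57² = 0.25518.
t = T_v·H_d²/c_v = 0.25518×2.45²/4.9 = 0.3126 years.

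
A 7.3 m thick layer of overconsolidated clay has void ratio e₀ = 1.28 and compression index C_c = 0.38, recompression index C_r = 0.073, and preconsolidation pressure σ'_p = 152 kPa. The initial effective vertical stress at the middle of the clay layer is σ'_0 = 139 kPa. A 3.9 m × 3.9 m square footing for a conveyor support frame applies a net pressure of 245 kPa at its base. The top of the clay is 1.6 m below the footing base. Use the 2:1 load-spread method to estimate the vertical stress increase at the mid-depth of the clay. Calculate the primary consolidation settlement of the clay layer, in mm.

S_c ≈ 109 mm

Mid-depth of clay below the footing base: z = 1.6 + 7.3/2 = 5.25 m.
Stress increase at mid-clay by the 2:1 spreading method:
Δσ = qBL/((B+z)(L+z)) = 245×3.9×3.9/((3.9+5.25)(3.9+5.25)) = 44.51 kPa
Final effective stress: σ'_f = 139 + 44.51 = 183.51 kPa.
σ'_f = 183.51 > σ'_p = 152 kPa, so the stress path crosses the preconsolidation pressure — recompression up to σ'_p, then virgin compression beyond:
S_c = H/(1+e₀)·[C_r·log₁₀(σ'_p/σ'_0) + C_c·log₁₀(σ'_f/σ'_p)]
    = 7.3/2.28 × [0.073×log₁₀(152/139) + 0.38×log₁₀(183.51/152)]
    = 3.2018 × [0.0028345 + 0.03109] = 0.1086 m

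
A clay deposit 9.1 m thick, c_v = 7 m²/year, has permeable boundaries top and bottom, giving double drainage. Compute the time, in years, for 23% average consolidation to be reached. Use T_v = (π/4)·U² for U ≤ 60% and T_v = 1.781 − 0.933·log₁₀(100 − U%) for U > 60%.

t ≈ 0.123 years

Drainage path length: H_d = H/2 = 4.55 m (double drainage).
U ≤ 60%: T_v = (π/4)·U² = (π/4)×0.23² = 0.041548.
t = T_v·H_d²/c_v = 0.041548×4.55²/7 = 0.1229 years.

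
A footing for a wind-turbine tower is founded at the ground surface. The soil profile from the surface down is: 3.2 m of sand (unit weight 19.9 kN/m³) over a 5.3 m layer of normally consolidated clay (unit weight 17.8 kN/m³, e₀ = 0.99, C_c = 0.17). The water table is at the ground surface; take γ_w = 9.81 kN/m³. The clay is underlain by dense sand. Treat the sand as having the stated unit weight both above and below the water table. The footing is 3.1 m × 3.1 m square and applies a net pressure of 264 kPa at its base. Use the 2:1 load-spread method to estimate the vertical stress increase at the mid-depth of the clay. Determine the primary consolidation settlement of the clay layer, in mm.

S_c ≈ 91.5 mm

Mid-depth of clay below the ground surface: z = 3.2 + 5.3/2 = 5.85 m.
Total vertical stress at mid-clay: σ_v = 19.9×3.2 + 17.8×2.65 = 110.85 kPa.
Pore pressure: u = 9.81×(5.85 − 0) = 57.389 kPa.
Initial effective stress: σ'_0 = σ_v − u = 110.85 − 57.389 = 53.461 kPa.
Stress increase at mid-clay by the 2:1 spreading method:
Δσ = qBL/((B+z)(L+z)) = 264×3.1×3.1/((3.1+5.85)(3.1+5.85)) = 31.672 kPa
Final effective stress: σ'_f = σ'_0 + Δσ = 53.461 + 31.672 = 85.133 kPa.
Normally consolidated clay, so the full stress increment lies on the virgin compression line:
S_c = C_c·H/(1+e₀)·log₁₀(σ'_f/σ'_0) = 0.17×5.3/(1+0.99)×log₁₀(85.133/53.461)
    = 0.45276 × 0.20206 = 0.09148 m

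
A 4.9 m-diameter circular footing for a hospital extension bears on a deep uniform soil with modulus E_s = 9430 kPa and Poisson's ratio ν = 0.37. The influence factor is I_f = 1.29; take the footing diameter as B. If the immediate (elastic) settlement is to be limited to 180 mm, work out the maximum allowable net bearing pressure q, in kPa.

S_e = q·B·(1−ν²)/E_s · I_f  ⇒  q = S_e·E_s / (B·(1−ν²)·I_f).
q = 0.18 × 9430 / (4.9 × 0.8631 × 1.29) = 311.1 kPa

q ≈ 311 kPa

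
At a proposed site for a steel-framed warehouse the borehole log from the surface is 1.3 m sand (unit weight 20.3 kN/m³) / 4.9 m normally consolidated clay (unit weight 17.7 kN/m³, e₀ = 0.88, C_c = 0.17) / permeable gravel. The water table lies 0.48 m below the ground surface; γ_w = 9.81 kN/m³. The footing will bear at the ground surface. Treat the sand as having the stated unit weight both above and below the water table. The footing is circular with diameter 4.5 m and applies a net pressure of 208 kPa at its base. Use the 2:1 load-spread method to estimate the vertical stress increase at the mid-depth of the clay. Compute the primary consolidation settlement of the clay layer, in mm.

S_c ≈ 187 mm

Mid-depth of clay below the ground surface: z = 1.3 + 4.9/2 = 3.75 m.
Total vertical stress at mid-clay: σ_v = 20.3×1.3 + 17.7×2.45 = 69.755 kPa.
Pore pressure: u = 9.81×(3.75 − 0.48) = 32.079 kPa.
Initial effective stress: σ'_0 = σ_v − u = 69.755 − 32.079 = 37.676 kPa.
Stress increase at mid-clay by the 2:1 spreading method:
Δσ ≈ qD²/(D+z)² = 208×4.5²/(4.5+3.75)² = 61.884 kPa
Final effective stress: σ'_f = σ'_0 + Δσ = 37.676 + 61.884 = 99.56 kPa.
Normally consolidated clay, so the full stress increment lies on the virgin compression line:
S_c = C_c·H/(1+e₀)·log₁₀(σ'_f/σ'_0) = 0.17×4.9/(1+0.88)×log₁₀(99.56/37.676)
    = 0.44309 × 0.42202 = 0.187 m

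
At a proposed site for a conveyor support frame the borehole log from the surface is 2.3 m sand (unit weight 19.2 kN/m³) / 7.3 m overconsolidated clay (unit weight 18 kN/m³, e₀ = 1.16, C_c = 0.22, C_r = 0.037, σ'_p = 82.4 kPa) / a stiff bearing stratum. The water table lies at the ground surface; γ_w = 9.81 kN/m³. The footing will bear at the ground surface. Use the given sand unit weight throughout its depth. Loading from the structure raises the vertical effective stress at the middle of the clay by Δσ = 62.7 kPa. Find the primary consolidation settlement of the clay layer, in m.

S_c ≈ 0.131 m

Mid-depth of clay below the ground surface: z = 2.3 + 7.3/2 = 5.95 m.
Total vertical stress at mid-clay: σ_v = 19.2×2.3 + 18×3.65 = 109.86 kPa.
Pore pressure: u = 9.81×(5.95 − 0) = 58.37 kPa.
Initial effective stress: σ'_0 = σ_v − u = 109.86 − 58.37 = 51.49 kPa.
Final effective stress: σ'_f = 51.49 + 62.7 = 114.19 kPa.
σ'_f = 114.19 > σ'_p = 82.4 kPa, so the stress path crosses the preconsolidation pressure — recompression up to σ'_p, then virgin compression beyond:
S_c = H/(1+e₀)·[C_r·log₁₀(σ'_p/σ'_0) + C_c·log₁₀(σ'_f/σ'_p)]
    = 7.3/2.16 × [0.037×log₁₀(82.4/51.49) + 0.22×log₁₀(114.19/82.4)]
    = 3.3796 × [0.0075556 + 0.031174] = 0.1309 m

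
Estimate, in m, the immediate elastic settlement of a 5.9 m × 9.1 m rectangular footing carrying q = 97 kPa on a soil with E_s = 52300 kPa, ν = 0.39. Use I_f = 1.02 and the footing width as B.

Immediate (elastic) settlement: S_e = q·B·(1−ν²)/E_s · I_f.
S_e = 97 × 5.9 × (1 − 0.39²) / 52300 × 1.02
    = 97 × 5.9 × 0.8479 / 52300 × 1.02
    = 0.009464 m

S_e ≈ 0.00946 m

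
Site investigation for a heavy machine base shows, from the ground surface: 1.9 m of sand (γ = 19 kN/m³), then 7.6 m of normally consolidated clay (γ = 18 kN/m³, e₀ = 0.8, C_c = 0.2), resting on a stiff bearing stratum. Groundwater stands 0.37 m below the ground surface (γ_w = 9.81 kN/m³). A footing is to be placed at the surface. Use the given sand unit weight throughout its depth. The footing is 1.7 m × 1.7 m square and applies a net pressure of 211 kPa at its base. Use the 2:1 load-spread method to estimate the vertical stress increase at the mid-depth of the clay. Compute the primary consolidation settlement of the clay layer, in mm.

Mid-depth of clay below the ground surface: z = 1.9 + 7.6/2 = 5.7 m.
Total vertical stress at mid-clay: σ_v = 19×1.9 + 18×3.8 = 104.5 kPa.
Pore pressure: u = 9.81×(5.7 − 0.37) = 52.287 kPa.
Initial effective stress: σ'_0 = σ_v − u = 104.5 − 52.287 = 52.213 kPa.
Stress increase at mid-clay by the 2:1 spreading method:
Δσ = qBL/((B+z)(L+z)) = 211×1.7×1.7/((1.7+5.7)(1.7+5.7)) = 11.136 kPa
Final effective stress: σ'_f = σ'_0 + Δσ = 52.213 + 11.136 = 63.349 kPa.
Normally consolidated clay, so the full stress increment lies on the virgin compression line:
S_c = C_c·H/(1+e₀)·log₁₀(σ'_f/σ'_0) = 0.2×7.6/(1+0.8)×log₁₀(63.349/52.213)
    = 0.84444 × 0.083961 = 0.0709 m

S_c ≈ 70.9 mm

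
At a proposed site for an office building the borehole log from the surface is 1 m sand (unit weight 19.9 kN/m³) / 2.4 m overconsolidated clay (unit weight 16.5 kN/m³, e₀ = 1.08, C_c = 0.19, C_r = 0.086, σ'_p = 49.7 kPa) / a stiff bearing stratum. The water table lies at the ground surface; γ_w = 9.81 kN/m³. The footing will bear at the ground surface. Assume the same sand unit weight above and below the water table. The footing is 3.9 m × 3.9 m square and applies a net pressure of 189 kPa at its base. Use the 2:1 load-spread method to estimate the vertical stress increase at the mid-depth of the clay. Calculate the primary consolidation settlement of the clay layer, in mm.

Mid-depth of clay below the ground surface: z = 1 + 2.4/2 = 2.2 m.
Total vertical stress at mid-clay: σ_v = 19.9×1 + 16.5×1.2 = 39.7 kPa.
Pore pressure: u = 9.81×(2.2 − 0) = 21.582 kPa.
Initial effective stress: σ'_0 = σ_v − u = 39.7 − 21.582 = 18.118 kPa.
Stress increase at mid-clay by the 2:1 spreading method:
Δσ = qBL/((B+z)(L+z)) = 189×3.9×3.9/((3.9+2.2)(3.9+2.2)) = 77.256 kPa
Final effective stress: σ'_f = 18.118 + 77.256 = 95.374 kPa.
σ'_f = 95.374 > σ'_p = 49.7 kPa, so the stress path crosses the preconsolidation pressure — recompression up to σ'_p, then virgin compression beyond:
S_c = H/(1+e₀)·[C_r·log₁₀(σ'_p/σ'_0) + C_c·log₁₀(σ'_f/σ'_p)]
    = 2.4/2.08 × [0.086×log₁₀(49.7/18.118) + 0.19×log₁₀(95.374/49.7)]
    = 1.1538 × [0.037689 + 0.053784] = 0.1055 m

S_c ≈ 106 mm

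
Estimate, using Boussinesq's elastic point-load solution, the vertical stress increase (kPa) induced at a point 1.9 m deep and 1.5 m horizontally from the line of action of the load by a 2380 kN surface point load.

Δσ_z ≈ 93.8 kPa

Boussinesq vertical stress below a point load on an elastic half-space:
Δσ_z = 3P/(2πz²) · [1 + (r/z)²]^(−5/2)
r/z = 1.5/1.9 = 0.78947; [1+(r/z)²]^(−5/2) = 0.29787.
Δσ_z = 3×2380/(2π×1.9²) × 0.29787 = 314.78 × 0.29787 = 93.76 kPa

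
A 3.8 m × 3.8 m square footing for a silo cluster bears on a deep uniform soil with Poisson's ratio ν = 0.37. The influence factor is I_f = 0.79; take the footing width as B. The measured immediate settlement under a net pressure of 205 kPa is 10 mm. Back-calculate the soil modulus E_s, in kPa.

S_e = q·B·(1−ν²)/E_s · I_f  ⇒  E_s = q·B·(1−ν²)·I_f / S_e.
E_s = 205 × 3.8 × 0.8631 × 0.79 / 0.01 = 53120 kPa

E_s ≈ 53100 kPa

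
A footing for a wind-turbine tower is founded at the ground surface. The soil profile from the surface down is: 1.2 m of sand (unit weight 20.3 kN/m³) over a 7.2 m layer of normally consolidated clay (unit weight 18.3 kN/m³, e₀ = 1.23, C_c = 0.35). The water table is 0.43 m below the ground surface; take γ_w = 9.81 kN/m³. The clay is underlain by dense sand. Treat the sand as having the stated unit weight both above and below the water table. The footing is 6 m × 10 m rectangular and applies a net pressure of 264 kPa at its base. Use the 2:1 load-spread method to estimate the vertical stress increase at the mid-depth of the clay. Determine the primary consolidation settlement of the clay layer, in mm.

Mid-depth of clay below the ground surface: z = 1.2 + 7.2/2 = 4.8 m.
Total vertical stress at mid-clay: σ_v = 20.3×1.2 + 18.3×3.6 = 90.24 kPa.
Pore pressure: u = 9.81×(4.8 − 0.43) = 42.87 kPa.
Initial effective stress: σ'_0 = σ_v − u = 90.24 − 42.87 = 47.37 kPa.
Stress increase at mid-clay by the 2:1 spreading method:
Δσ = qBL/((B+z)(L+z)) = 264×6×10/((6+4.8)(10+4.8)) = 99.099 kPa
Final effective stress: σ'_f = σ'_0 + Δσ = 47.37 + 99.099 = 146.47 kPa.
Normally consolidated clay, so the full stress increment lies on the virgin compression line:
S_c = C_c·H/(1+e₀)·log₁₀(σ'_f/σ'_0) = 0.35×7.2/(1+1.23)×log₁₀(146.47/47.37)
    = 1.13 × 0.49025 = 0.554 m

S_c ≈ 554 mm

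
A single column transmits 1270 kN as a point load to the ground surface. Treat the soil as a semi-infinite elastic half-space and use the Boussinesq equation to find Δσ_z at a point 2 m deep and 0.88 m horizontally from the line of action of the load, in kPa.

Δσ_z ≈ 97.4 kPa

Boussinesq vertical stress below a point load on an elastic half-space:
Δσ_z = 3P/(2πz²) · [1 + (r/z)²]^(−5/2)
r/z = 0.88/2 = 0.44; [1+(r/z)²]^(−5/2) = 0.64247.
Δσ_z = 3×1270/(2π×2²) × 0.64247 = 151.6 × 0.64247 = 97.4 kPa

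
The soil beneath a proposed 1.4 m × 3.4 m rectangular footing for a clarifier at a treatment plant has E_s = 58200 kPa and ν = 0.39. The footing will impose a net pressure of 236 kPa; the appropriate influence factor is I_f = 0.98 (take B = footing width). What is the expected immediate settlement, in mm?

Immediate (elastic) settlement: S_e = q·B·(1−ν²)/E_s · I_f.
S_e = 236 × 1.4 × (1 − 0.39²) / 58200 × 0.98
    = 236 × 1.4 × 0.8479 / 58200 × 0.98
    = 0.004717 m = 4.717 mm

S_e ≈ 4.72 mm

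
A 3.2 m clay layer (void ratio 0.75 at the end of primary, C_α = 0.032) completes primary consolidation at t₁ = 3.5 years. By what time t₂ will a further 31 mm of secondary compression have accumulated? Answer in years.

t₂ ≈ 11.9 years

S_s = C_α·H/(1+e_p)·log₁₀(t₂/t₁) ⇒ log₁₀(t₂/t₁) = S_s·(1+e_p)/(C_α·H).
log₁₀(t₂/t₁) = 0.031 × (1+0.75) / (0.032×3.2) = 0.5298
t₂ = t₁ × 10^0.5298 = 3.5 × 3.387 = 11.85 years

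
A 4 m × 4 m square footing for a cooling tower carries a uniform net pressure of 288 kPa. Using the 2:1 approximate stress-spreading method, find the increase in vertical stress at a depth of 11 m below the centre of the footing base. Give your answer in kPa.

Δσ_z ≈ 20.5 kPa

By the 2:1 method the load spreads at 1 horizontal : 2 vertical, so at depth z the loaded area has grown by z in each plan dimension:
Δσ = qBL/((B+z)(L+z)) = 288×4×4/((4+11)(4+11)) = 20.48 kPa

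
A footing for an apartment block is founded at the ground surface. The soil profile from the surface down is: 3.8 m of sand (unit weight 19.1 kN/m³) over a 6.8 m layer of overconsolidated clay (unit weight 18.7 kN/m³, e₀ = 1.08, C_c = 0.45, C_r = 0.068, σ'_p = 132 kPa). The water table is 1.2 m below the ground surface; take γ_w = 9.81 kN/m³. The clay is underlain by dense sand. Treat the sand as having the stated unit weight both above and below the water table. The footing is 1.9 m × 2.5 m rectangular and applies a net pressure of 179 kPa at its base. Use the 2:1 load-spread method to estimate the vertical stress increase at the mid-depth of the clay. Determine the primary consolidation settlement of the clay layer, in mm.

S_c ≈ 11.3 mm

Mid-depth of clay below the ground surface: z = 3.8 + 6.8/2 = 7.2 m.
Total vertical stress at mid-clay: σ_v = 19.1×3.8 + 18.7×3.4 = 136.16 kPa.
Pore pressure: u = 9.81×(7.2 − 1.2) = 58.86 kPa.
Initial effective stress: σ'_0 = σ_v − u = 136.16 − 58.86 = 77.3 kPa.
Stress increase at mid-clay by the 2:1 spreading method:
Δσ = qBL/((B+z)(L+z)) = 179×1.9×2.5/((1.9+7.2)(2.5+7.2)) = 9.6324 kPa
Final effective stress: σ'_f = 77.3 + 9.6324 = 86.932 kPa.
σ'_f = 86.932 ≤ σ'_p = 132 kPa, so the clay remains overconsolidated and only the recompression index applies:
S_c = C_r·H/(1+e₀)·log₁₀(σ'_f/σ'_0) = 0.068×6.8/2.08×log₁₀(86.932/77.3)
    = 0.22231 × 0.051 = 0.01134 m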